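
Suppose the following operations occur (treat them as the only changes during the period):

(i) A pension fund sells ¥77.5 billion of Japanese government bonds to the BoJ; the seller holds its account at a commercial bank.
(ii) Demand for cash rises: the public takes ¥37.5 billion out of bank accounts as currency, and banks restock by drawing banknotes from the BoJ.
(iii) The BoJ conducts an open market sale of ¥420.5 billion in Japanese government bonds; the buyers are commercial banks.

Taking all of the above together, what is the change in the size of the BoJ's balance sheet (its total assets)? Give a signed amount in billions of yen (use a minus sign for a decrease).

-¥343 billion

BoJ balance sheet:
  Assets:      Securities −¥343B
  Liabilities: Bank reserves −¥380.5B, Currency in circulation +¥37.5B
Change in total BoJ assets = -¥343 billion.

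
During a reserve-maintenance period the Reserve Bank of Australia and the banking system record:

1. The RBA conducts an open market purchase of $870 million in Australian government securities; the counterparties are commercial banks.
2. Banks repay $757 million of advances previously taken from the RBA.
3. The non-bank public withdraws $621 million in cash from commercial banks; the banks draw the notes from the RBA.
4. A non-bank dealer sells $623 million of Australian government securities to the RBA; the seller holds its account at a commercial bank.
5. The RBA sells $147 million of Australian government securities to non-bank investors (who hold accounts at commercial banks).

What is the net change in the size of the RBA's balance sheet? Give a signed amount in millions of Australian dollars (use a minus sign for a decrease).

+$589 million

RBA balance sheet:
  Assets:      Securities +$1346M, Loans to banks −$757M
  Liabilities: Bank reserves −$32M, Currency in circulation +$621M
Change in total RBA assets = +$589 million.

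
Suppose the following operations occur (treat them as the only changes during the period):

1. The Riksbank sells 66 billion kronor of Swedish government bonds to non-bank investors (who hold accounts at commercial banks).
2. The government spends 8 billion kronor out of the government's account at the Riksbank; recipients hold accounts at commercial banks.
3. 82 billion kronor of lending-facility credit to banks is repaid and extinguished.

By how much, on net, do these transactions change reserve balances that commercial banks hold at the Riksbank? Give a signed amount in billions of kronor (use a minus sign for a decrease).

-140 billion

Riksbank balance sheet:
  Assets:      Securities −66B, Loans to banks −82B
  Liabilities: Bank reserves −140B, Government deposits −8B
Commercial banking system:
  Assets:      Reserves at CB −140B
  Liabilities: Checkable deposits −58B, Borrowings from CB −82B
So the change in reserve balances that commercial banks hold at the Riksbank is -140 billion.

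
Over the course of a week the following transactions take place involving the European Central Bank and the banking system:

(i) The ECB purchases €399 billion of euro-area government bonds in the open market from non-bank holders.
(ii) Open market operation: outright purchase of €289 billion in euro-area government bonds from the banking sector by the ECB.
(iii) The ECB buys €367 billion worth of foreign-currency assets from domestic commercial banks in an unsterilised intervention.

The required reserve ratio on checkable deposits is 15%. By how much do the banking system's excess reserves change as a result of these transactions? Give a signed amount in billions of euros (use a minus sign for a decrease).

Asset purchase (from non-banks) €399 billion: reserves +€399B, deposits +€399B.
OMO purchase (from banks) €289 billion: reserves +€289B, deposits 0.
FX purchase €367 billion: reserves +€367B, deposits 0.
Totals: Δreserves = +€1055B, Δdeposits = +€399B.
Δrequired reserves = 15% × +€399B = +€59.85B.
Δexcess reserves = Δreserves − Δrequired = +€1055B − (+€59.85B) = +€995.15 billion.

+€995.15 billion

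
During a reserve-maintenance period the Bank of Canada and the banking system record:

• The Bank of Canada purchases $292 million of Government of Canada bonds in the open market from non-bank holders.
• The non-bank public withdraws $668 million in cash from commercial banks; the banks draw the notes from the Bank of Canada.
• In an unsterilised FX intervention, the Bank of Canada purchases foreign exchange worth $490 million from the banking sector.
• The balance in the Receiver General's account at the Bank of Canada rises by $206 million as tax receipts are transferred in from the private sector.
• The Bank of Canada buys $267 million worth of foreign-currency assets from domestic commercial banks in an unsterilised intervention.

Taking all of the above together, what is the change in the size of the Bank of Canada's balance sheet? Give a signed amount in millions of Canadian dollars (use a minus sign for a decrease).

Asset purchase (from non-banks) $292 million: a Bank of Canada asset is acquired → +$292M.
Currency withdrawal $668 million: only the composition of liabilities changes → 0.
FX purchase $490 million: a Bank of Canada asset is acquired → +$490M.
Government account inflow $206 million: only the composition of liabilities changes → 0.
FX purchase $267 million: a Bank of Canada asset is acquired → +$267M.
Net: 292 + 0 + 490 + 0 + 267 = +$1049 million.

+$1049 million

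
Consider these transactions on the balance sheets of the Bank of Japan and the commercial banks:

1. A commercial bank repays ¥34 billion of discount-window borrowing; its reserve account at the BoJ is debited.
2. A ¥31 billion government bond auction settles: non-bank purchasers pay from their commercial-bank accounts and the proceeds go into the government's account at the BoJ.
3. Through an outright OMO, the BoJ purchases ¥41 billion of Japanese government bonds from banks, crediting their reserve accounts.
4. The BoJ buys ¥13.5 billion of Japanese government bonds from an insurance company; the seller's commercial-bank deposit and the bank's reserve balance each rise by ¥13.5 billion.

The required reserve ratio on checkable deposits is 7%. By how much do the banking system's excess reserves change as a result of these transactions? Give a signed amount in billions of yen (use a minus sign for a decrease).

Discount-window repayment ¥34 billion: reserves −¥34B, deposits 0.
Government account inflow ¥31 billion: reserves −¥31B, deposits −¥31B.
OMO purchase (from banks) ¥41 billion: reserves +¥41B, deposits 0.
Asset purchase (from non-banks) ¥13.5 billion: reserves +¥13.5B, deposits +¥13.5B.
Totals: Δreserves = −¥10.5B, Δdeposits = −¥17.5B.
Δrequired reserves = 7% × −¥17.5B = −¥1.225B.
Δexcess reserves = Δreserves − Δrequired = −¥10.5B − (−¥1.225B) = -¥9.275 billion.

-¥9.275 billion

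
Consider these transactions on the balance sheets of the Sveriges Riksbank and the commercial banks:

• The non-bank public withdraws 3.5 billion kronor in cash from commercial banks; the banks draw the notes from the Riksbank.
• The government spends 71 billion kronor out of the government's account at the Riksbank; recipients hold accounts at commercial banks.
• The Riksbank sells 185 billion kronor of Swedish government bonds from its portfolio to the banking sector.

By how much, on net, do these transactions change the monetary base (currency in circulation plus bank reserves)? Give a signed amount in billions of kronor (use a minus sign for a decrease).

Currency withdrawal 3.5 billion kronor: just a shift between currency and reserves — both are base money → 0.
Government spending 71 billion kronor: a non-base liability converts back to reserves → +71B.
OMO sale (to banks) 185 billion kronor: Riksbank balance sheet contracts → −185B.
Net: 0 + 71 − 185 = -114 billion.

-114 billion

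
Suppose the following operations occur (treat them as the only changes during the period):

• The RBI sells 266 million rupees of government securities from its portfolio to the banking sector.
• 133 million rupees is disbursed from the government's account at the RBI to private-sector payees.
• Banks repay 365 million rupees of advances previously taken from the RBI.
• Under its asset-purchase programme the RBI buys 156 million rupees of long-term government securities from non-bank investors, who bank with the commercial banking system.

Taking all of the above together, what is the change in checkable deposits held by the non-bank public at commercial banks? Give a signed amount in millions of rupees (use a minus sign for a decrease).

+289 million

RBI balance sheet:
  Assets:      Securities −110M, Loans to banks −365M
  Liabilities: Bank reserves −342M, Government deposits −133M
Commercial banking system:
  Assets:      Reserves at CB −342M, Securities +266M
  Liabilities: Checkable deposits +289M, Borrowings from CB −365M
So the change in checkable deposits held by the non-bank public at commercial banks is +289 million.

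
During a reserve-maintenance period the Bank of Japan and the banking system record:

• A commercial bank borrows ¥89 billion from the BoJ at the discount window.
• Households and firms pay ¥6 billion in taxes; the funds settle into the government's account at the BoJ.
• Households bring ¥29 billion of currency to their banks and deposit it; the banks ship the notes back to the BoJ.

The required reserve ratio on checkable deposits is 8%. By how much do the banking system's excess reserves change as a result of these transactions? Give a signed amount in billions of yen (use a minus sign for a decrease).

Discount-window loan ¥89 billion: reserves +¥89B, deposits 0.
Government account inflow ¥6 billion: reserves −¥6B, deposits −¥6B.
Currency deposit ¥29 billion: reserves +¥29B, deposits +¥29B.
Totals: Δreserves = +¥112B, Δdeposits = +¥23B.
Δrequired reserves = 8% × +¥23B = +¥1.84B.
Δexcess reserves = Δreserves − Δrequired = +¥112B − (+¥1.84B) = +¥110.16 billion.

+¥110.16 billion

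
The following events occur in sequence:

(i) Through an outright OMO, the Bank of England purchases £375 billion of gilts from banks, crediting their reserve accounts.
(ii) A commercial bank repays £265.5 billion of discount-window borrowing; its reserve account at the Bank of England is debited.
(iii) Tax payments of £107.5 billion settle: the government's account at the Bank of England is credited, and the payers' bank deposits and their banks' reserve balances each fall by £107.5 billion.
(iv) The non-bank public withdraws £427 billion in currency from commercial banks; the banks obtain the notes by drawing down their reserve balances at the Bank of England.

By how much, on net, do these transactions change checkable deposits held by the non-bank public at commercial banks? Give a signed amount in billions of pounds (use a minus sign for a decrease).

-£534.5 billion

Bank of England balance sheet:
  Assets:      Securities +£375B, Loans to banks −£265.5B
  Liabilities: Bank reserves −£425B, Currency in circulation +£427B, Government deposits +£107.5B
Commercial banking system:
  Assets:      Reserves at CB −£425B, Securities −£375B
  Liabilities: Checkable deposits −£534.5B, Borrowings from CB −£265.5B
So the change in checkable deposits held by the non-bank public at commercial banks is -£534.5 billion.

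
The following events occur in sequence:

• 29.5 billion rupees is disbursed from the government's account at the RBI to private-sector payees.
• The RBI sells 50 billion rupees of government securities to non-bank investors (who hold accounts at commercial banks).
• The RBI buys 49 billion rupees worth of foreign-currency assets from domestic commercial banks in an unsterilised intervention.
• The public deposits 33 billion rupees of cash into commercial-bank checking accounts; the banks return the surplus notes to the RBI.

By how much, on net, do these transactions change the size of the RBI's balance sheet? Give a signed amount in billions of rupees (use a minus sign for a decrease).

-1 billion

RBI balance sheet:
  Assets:      Securities −50B, Foreign assets +49B
  Liabilities: Bank reserves +61.5B, Currency in circulation −33B, Government deposits −29.5B
Change in total RBI assets = -1 billion.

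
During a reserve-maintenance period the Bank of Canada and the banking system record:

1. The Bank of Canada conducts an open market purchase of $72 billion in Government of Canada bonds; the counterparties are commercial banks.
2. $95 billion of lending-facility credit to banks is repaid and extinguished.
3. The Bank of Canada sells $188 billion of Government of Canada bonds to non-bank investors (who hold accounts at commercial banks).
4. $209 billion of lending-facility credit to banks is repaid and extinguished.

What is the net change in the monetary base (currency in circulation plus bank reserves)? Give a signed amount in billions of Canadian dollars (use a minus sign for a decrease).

OMO purchase (from banks) $72 billion: Bank of Canada balance sheet expands → +$72B.
Discount-window repayment $95 billion: Bank of Canada balance sheet contracts → −$95B.
Asset sale (to non-banks) $188 billion: Bank of Canada balance sheet contracts → −$188B.
Discount-window repayment $209 billion: Bank of Canada balance sheet contracts → −$209B.
Net: 72 − 95 − 188 − 209 = -$420 billion.

-$420 billion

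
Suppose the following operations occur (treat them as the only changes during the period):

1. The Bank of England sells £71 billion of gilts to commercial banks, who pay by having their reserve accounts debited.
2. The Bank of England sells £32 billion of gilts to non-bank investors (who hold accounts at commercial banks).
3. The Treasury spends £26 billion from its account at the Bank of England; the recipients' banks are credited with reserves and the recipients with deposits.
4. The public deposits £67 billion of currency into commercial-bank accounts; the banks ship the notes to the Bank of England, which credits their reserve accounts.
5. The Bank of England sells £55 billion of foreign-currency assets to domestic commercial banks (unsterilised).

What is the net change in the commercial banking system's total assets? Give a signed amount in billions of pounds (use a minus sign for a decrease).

OMO sale (to banks) £71 billion: just an asset swap on bank balance sheets → 0.
Asset sale (to non-banks) £32 billion: bank balance sheets shrink → −£32B.
Government spending £26 billion: bank balance sheets expand → +£26B.
Currency deposit £67 billion: bank balance sheets expand → +£67B.
FX sale £55 billion: just an asset swap on bank balance sheets → 0.
Net: 0 − 32 + 26 + 67 + 0 = +£61 billion.

+£61 billion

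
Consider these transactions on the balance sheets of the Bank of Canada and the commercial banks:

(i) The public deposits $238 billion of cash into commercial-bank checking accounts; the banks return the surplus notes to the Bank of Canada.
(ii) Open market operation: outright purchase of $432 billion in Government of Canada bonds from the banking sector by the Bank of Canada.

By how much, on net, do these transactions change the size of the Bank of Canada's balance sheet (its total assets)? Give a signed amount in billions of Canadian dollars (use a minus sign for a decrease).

Currency deposit $238 billion: only the composition of liabilities changes → 0.
OMO purchase (from banks) $432 billion: a Bank of Canada asset is acquired → +$432B.
Net: 0 + 432 = +$432 billion.

+$432 billion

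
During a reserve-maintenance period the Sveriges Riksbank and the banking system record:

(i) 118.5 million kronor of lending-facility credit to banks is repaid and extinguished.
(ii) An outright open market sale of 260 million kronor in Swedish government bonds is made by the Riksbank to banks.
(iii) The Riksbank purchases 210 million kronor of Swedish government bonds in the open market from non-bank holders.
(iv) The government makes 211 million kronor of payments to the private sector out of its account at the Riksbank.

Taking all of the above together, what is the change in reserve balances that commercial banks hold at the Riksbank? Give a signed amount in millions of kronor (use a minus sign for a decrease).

Riksbank balance sheet:
  Assets:      Securities −50M, Loans to banks −118.5M
  Liabilities: Bank reserves +42.5M, Government deposits −211M
Commercial banking system:
  Assets:      Reserves at CB +42.5M, Securities +260M
  Liabilities: Checkable deposits +421M, Borrowings from CB −118.5M
So the change in reserve balances that commercial banks hold at the Riksbank is +42.5 million.

+42.5 million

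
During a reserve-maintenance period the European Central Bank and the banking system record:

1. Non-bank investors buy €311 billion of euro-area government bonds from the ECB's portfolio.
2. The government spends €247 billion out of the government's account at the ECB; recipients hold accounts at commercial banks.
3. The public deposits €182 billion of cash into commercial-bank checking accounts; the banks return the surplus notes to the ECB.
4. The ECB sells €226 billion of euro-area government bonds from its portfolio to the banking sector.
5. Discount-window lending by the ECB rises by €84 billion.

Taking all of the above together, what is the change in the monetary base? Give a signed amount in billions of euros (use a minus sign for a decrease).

Asset sale (to non-banks) €311 billion: ECB balance sheet contracts → −€311B.
Government spending €247 billion: a non-base liability converts back to reserves → +€247B.
Currency deposit €182 billion: just a shift between currency and reserves — both are base money → 0.
OMO sale (to banks) €226 billion: ECB balance sheet contracts → −€226B.
Discount-window loan €84 billion: ECB balance sheet expands → +€84B.
Net: −311 + 247 + 0 − 226 + 84 = -€206 billion.

-€206 billion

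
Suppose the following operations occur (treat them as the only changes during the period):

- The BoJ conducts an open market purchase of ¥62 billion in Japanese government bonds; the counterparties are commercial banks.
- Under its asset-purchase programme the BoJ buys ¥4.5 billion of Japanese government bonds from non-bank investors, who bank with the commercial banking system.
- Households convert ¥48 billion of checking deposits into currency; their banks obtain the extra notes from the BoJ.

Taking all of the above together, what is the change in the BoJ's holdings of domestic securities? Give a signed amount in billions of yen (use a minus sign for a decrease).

+¥66.5 billion

BoJ balance sheet:
  Assets:      Securities +¥66.5B
  Liabilities: Bank reserves +¥18.5B, Currency in circulation +¥48B
Commercial banking system:
  Assets:      Reserves at CB +¥18.5B, Securities −¥62B
  Liabilities: Checkable deposits −¥43.5B
So the change in the BoJ's holdings of domestic securities is +¥66.5 billion.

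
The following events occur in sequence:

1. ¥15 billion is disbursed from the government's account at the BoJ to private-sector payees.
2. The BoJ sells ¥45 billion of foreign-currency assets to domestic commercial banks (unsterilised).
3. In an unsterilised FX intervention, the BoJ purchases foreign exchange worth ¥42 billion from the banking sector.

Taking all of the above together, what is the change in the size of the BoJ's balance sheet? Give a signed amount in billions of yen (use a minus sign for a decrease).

Government spending ¥15 billion: only the composition of liabilities changes → 0.
FX sale ¥45 billion: a BoJ asset is shed → −¥45B.
FX purchase ¥42 billion: a BoJ asset is acquired → +¥42B.
Net: 0 − 45 + 42 = -¥3 billion.

-¥3 billion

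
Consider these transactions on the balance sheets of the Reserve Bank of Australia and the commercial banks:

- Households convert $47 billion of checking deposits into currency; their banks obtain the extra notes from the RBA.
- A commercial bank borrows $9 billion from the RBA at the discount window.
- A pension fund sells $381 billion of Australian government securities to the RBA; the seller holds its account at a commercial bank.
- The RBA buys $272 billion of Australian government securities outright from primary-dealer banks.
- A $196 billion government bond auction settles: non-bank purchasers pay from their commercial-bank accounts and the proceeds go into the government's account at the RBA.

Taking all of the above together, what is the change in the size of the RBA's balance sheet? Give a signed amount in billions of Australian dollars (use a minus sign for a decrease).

+$662 billion

RBA balance sheet:
  Assets:      Securities +$653B, Loans to banks +$9B
  Liabilities: Bank reserves +$419B, Currency in circulation +$47B, Government deposits +$196B
Commercial banking system:
  Assets:      Reserves at CB +$419B, Securities −$272B
  Liabilities: Checkable deposits +$138B, Borrowings from CB +$9B
Change in total RBA assets = +$662 billion.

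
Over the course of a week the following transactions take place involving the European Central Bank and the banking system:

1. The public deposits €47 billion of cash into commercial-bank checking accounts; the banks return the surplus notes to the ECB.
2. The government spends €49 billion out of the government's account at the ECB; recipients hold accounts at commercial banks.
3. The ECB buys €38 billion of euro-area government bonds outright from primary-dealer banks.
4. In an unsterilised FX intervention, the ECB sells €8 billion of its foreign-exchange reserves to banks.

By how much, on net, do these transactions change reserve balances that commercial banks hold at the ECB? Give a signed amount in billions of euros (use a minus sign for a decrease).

+€126 billion

Currency deposit €47 billion: returned notes are swapped for reserve credit → +€47B.
Government spending €49 billion: government payments flow into bank reserve accounts → +€49B.
OMO purchase (from banks) €38 billion: the ECB pays by crediting reserve accounts → +€38B.
FX sale €8 billion: the buying banks pay out of their reserve balances → −€8B.
Net: 47 + 49 + 38 − 8 = +€126 billion.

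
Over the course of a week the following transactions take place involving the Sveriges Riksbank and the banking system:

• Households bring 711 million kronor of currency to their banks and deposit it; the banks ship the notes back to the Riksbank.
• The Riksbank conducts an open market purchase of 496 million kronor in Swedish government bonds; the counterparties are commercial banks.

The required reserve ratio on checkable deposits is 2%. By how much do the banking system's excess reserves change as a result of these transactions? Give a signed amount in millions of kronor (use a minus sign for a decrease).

Currency deposit 711 million kronor: reserves +711M, deposits +711M.
OMO purchase (from banks) 496 million kronor: reserves +496M, deposits 0.
Totals: Δreserves = +1207M, Δdeposits = +711M.
Δrequired reserves = 2% × +711M = +14.22M.
Δexcess reserves = Δreserves − Δrequired = +1207M − (+14.22M) = +1192.78 million.

+1192.78 million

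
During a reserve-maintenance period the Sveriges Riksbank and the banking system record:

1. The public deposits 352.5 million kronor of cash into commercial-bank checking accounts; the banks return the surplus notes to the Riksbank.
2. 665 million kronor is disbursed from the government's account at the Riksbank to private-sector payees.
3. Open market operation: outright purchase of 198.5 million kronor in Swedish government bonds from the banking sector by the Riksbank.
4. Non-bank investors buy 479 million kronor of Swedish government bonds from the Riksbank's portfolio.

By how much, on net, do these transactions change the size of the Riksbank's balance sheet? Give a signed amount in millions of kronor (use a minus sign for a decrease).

-280.5 million

Riksbank balance sheet:
  Assets:      Securities −280.5M
  Liabilities: Bank reserves +737M, Currency in circulation −352.5M, Government deposits −665M
Commercial banking system:
  Assets:      Reserves at CB +737M, Securities −198.5M
  Liabilities: Checkable deposits +538.5M
Change in total Riksbank assets = -280.5 million.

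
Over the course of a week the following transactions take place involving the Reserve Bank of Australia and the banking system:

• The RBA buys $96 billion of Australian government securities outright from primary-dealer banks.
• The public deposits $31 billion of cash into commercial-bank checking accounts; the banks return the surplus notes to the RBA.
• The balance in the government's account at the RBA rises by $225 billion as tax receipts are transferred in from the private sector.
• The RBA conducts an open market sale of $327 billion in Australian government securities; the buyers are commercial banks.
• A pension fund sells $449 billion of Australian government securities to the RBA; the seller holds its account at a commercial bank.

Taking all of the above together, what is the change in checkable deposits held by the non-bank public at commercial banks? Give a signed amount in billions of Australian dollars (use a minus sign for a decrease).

OMO purchase (from banks) $96 billion: the counterparty is a bank, so public deposits are unchanged → 0.
Currency deposit $31 billion: non-bank counterparties' bank balances rise → +$31B.
Government account inflow $225 billion: non-bank counterparties' bank balances fall → −$225B.
OMO sale (to banks) $327 billion: the counterparty is a bank, so public deposits are unchanged → 0.
Asset purchase (from non-banks) $449 billion: non-bank counterparties' bank balances rise → +$449B.
Net: 0 + 31 − 225 + 0 + 449 = +$255 billion.

+$255 billion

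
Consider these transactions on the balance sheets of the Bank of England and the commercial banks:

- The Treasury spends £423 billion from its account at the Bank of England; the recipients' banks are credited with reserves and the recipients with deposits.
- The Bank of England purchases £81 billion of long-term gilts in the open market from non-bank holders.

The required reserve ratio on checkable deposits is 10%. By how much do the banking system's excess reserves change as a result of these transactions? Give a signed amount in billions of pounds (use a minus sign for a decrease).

Government spending £423 billion: reserves +£423B, deposits +£423B.
Asset purchase (from non-banks) £81 billion: reserves +£81B, deposits +£81B.
Totals: Δreserves = +£504B, Δdeposits = +£504B.
Δrequired reserves = 10% × +£504B = +£50.4B.
Δexcess reserves = Δreserves − Δrequired = +£504B − (+£50.4B) = +£453.6 billion.

+£453.6 billion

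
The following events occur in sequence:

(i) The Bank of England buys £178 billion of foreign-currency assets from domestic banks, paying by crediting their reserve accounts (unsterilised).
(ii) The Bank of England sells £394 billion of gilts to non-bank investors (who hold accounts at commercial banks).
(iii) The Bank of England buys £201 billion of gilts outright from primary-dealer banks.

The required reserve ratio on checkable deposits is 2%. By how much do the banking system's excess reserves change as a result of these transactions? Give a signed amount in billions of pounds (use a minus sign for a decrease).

-£7.12 billion

FX purchase £178 billion: reserves +£178B, deposits 0.
Asset sale (to non-banks) £394 billion: reserves −£394B, deposits −£394B.
OMO purchase (from banks) £201 billion: reserves +£201B, deposits 0.
Totals: Δreserves = −£15B, Δdeposits = −£394B.
Δrequired reserves = 2% × −£394B = −£7.88B.
Δexcess reserves = Δreserves − Δrequired = −£15B − (−£7.88B) = -£7.12 billion.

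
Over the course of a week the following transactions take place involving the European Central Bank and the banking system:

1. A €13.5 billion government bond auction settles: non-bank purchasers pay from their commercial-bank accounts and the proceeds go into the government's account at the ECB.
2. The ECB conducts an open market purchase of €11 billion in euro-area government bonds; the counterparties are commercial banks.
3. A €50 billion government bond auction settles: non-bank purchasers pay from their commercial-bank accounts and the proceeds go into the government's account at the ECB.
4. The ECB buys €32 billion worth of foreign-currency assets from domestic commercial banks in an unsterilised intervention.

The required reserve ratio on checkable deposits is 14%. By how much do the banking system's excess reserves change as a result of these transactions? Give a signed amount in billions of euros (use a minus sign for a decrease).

Government account inflow €13.5 billion: reserves −€13.5B, deposits −€13.5B.
OMO purchase (from banks) €11 billion: reserves +€11B, deposits 0.
Government account inflow €50 billion: reserves −€50B, deposits −€50B.
FX purchase €32 billion: reserves +€32B, deposits 0.
Totals: Δreserves = −€20.5B, Δdeposits = −€63.5B.
Δrequired reserves = 14% × −€63.5B = −€8.89B.
Δexcess reserves = Δreserves − Δrequired = −€20.5B − (−€8.89B) = -€11.61 billion.

-€11.61 billion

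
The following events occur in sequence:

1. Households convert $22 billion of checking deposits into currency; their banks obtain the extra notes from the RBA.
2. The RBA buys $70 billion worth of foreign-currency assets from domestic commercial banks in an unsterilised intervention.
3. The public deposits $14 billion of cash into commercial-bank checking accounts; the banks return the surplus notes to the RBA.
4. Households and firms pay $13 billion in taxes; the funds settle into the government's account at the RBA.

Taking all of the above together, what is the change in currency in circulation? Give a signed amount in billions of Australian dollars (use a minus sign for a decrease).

+$8 billion

RBA balance sheet:
  Assets:      Foreign assets +$70B
  Liabilities: Bank reserves +$49B, Currency in circulation +$8B, Government deposits +$13B
Commercial banking system:
  Assets:      Reserves at CB +$49B, Foreign assets −$70B
  Liabilities: Checkable deposits −$21B
So the change in currency in circulation is +$8 billion.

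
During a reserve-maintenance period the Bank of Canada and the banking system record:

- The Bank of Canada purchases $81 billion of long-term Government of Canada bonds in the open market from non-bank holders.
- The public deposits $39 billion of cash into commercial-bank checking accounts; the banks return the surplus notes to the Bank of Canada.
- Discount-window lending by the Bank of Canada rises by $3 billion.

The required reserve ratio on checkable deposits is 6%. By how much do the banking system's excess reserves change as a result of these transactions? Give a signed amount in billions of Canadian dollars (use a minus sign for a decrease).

+$115.8 billion

Asset purchase (from non-banks) $81 billion: reserves +$81B, deposits +$81B.
Currency deposit $39 billion: reserves +$39B, deposits +$39B.
Discount-window loan $3 billion: reserves +$3B, deposits 0.
Totals: Δreserves = +$123B, Δdeposits = +$120B.
Δrequired reserves = 6% × +$120B = +$7.2B.
Δexcess reserves = Δreserves − Δrequired = +$123B − (+$7.2B) = +$115.8 billion.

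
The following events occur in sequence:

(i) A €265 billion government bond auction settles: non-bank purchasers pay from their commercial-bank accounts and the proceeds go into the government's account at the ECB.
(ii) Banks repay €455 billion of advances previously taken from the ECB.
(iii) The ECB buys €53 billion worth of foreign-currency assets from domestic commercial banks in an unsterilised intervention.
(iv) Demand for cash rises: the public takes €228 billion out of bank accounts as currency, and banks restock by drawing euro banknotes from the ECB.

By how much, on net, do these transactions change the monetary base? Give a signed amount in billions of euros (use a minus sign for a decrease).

-€667 billion

Government account inflow €265 billion: reserves shift to a non-base liability → −€265B.
Discount-window repayment €455 billion: ECB balance sheet contracts → −€455B.
FX purchase €53 billion: ECB balance sheet expands → +€53B.
Currency withdrawal €228 billion: just a shift between currency and reserves — both are base money → 0.
Net: −265 − 455 + 53 + 0 = -€667 billion.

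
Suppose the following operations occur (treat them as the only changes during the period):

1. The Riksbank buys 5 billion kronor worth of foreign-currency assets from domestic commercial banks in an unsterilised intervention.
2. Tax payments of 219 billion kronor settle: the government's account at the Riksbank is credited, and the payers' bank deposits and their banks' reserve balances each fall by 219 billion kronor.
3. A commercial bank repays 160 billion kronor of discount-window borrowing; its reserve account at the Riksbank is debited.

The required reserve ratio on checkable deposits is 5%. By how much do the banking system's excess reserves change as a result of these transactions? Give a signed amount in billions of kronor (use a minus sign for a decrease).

FX purchase 5 billion kronor: reserves +5B, deposits 0.
Government account inflow 219 billion kronor: reserves −219B, deposits −219B.
Discount-window repayment 160 billion kronor: reserves −160B, deposits 0.
Totals: Δreserves = −374B, Δdeposits = −219B.
Δrequired reserves = 5% × −219B = −10.95B.
Δexcess reserves = Δreserves − Δrequired = −374B − (−10.95B) = -363.05 billion.

-363.05 billion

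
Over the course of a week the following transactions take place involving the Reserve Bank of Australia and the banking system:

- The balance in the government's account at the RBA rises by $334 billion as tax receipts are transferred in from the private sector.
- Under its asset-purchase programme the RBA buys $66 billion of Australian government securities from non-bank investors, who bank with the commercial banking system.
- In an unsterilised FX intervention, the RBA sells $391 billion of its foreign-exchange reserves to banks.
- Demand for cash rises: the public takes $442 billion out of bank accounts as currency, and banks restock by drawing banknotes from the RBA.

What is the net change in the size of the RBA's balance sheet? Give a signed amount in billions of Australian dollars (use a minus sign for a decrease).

RBA balance sheet:
  Assets:      Securities +$66B, Foreign assets −$391B
  Liabilities: Bank reserves −$1101B, Currency in circulation +$442B, Government deposits +$334B
Change in total RBA assets = -$325 billion.

-$325 billion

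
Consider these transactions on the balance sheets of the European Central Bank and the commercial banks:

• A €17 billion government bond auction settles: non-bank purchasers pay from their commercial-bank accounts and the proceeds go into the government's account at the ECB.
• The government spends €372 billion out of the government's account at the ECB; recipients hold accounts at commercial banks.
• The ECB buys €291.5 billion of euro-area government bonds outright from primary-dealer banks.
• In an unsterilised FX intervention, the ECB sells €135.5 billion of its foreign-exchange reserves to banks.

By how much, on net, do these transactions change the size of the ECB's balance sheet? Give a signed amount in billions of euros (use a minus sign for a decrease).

+€156 billion

ECB balance sheet:
  Assets:      Securities +€291.5B, Foreign assets −€135.5B
  Liabilities: Bank reserves +€511B, Government deposits −€355B
Commercial banking system:
  Assets:      Reserves at CB +€511B, Securities −€291.5B, Foreign assets +€135.5B
  Liabilities: Checkable deposits +€355B
Change in total ECB assets = +€156 billion.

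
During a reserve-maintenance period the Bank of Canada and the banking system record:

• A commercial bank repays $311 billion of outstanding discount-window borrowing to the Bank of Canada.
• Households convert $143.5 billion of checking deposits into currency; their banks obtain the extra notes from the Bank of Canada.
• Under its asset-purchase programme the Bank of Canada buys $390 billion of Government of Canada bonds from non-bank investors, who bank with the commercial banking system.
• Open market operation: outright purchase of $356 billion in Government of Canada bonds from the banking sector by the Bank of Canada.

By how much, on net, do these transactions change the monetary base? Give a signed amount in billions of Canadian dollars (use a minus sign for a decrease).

+$435 billion

Bank of Canada balance sheet:
  Assets:      Securities +$746B, Loans to banks −$311B
  Liabilities: Bank reserves +$291.5B, Currency in circulation +$143.5B
Monetary base = currency + reserves: +$143.5B + (+$291.5B) = +$435 billion.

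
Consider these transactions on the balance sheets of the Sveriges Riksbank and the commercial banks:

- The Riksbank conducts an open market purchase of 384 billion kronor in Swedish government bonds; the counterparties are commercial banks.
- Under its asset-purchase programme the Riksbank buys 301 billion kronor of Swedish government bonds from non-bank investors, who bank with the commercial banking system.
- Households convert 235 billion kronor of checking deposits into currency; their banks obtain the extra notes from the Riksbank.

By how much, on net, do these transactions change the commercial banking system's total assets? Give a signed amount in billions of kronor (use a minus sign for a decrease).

+66 billion

Riksbank balance sheet:
  Assets:      Securities +685B
  Liabilities: Bank reserves +450B, Currency in circulation +235B
Commercial banking system:
  Assets:      Reserves at CB +450B, Securities −384B
  Liabilities: Checkable deposits +66B
Change in total bank assets = +66 billion.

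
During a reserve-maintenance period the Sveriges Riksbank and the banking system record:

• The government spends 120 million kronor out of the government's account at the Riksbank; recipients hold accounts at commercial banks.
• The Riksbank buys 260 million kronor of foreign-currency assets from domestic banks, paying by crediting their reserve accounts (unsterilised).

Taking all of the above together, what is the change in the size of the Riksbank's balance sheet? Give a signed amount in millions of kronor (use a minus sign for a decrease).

Riksbank balance sheet:
  Assets:      Foreign assets +260M
  Liabilities: Bank reserves +380M, Government deposits −120M
Change in total Riksbank assets = +260 million.

+260 million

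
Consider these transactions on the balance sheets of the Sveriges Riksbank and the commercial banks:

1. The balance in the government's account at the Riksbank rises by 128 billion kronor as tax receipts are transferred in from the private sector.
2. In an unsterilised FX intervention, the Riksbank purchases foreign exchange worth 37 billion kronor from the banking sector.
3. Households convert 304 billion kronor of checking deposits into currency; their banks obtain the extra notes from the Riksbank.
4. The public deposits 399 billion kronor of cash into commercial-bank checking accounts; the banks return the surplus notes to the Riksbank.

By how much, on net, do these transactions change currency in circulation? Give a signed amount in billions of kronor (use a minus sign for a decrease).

Government account inflow 128 billion kronor: no currency enters or leaves circulation → 0.
FX purchase 37 billion kronor: no currency enters or leaves circulation → 0.
Currency withdrawal 304 billion kronor: notes leave the central bank → +304B.
Currency deposit 399 billion kronor: notes return to the central bank → −399B.
Net: 0 + 0 + 304 − 399 = -95 billion.

-95 billion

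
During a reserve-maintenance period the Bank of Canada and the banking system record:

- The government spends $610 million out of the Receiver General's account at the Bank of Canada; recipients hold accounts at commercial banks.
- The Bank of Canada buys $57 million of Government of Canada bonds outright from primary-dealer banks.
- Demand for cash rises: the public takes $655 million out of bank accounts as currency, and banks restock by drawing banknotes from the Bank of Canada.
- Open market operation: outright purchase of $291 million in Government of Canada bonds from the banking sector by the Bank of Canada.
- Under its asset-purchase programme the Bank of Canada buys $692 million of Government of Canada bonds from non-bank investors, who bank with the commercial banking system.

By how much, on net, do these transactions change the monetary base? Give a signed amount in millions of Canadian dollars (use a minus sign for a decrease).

Bank of Canada balance sheet:
  Assets:      Securities +$1040M
  Liabilities: Bank reserves +$995M, Currency in circulation +$655M, Government deposits −$610M
Monetary base = currency + reserves: +$655M + (+$995M) = +$1650 million.

+$1650 million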